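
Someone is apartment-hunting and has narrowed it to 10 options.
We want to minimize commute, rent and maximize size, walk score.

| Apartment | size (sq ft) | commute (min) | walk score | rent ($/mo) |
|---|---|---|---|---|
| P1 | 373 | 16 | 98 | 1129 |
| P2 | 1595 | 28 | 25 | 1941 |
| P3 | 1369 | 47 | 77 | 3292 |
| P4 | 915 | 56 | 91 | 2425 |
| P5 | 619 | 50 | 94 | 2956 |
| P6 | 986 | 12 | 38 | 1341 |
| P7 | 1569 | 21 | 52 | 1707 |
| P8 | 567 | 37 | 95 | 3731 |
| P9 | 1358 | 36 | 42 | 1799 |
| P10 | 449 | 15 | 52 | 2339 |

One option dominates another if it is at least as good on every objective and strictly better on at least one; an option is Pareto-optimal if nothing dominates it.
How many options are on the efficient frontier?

9

P1: not dominated (best walk score).
P2: not dominated (best size).
P3: not dominated.
P4: not dominated.
P5: not dominated.
P6: not dominated (best commute).
P7: not dominated.
P8: not dominated.
P9: dominated by P7 (size 1569≥1358, commute 21≤36, walk score 52≥42, rent 1707≤1799).
P10: not dominated.
Pareto-optimal: P1, P2, P3, P4, P5, P6, P7, P8, P10 → 9.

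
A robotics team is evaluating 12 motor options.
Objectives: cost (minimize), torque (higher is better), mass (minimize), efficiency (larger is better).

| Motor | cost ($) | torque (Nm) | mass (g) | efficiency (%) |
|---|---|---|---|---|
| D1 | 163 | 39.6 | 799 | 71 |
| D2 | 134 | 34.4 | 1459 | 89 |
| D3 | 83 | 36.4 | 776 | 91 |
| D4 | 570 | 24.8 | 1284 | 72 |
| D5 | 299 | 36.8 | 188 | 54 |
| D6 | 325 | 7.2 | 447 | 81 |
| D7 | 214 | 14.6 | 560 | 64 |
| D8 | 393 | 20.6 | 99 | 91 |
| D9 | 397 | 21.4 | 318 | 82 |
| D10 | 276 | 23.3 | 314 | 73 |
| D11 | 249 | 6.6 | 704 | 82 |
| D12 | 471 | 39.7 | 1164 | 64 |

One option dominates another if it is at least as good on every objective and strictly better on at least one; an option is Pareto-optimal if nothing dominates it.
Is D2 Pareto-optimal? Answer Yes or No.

D3 vs D2: cost 83≤134, torque 36.4≥34.4, mass 776≤1459, efficiency 91≥89 — D3 is at least as good on every objective and strictly better on at least one, so D3 dominates D2.

No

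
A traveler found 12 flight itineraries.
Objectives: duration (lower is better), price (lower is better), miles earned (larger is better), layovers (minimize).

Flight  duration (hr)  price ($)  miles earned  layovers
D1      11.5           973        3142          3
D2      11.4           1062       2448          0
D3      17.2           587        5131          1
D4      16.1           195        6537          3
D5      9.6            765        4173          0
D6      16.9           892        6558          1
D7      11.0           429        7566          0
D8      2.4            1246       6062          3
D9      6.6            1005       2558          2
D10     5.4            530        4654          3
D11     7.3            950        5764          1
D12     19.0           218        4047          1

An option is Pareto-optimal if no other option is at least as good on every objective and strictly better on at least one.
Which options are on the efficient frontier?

D4, D5, D7, D8, D9, D10, D11, D12

D1: dominated by D5 (duration 9.6≤11.5, price 765≤973, miles earned 4173≥3142, layovers 0≤3).
D2: dominated by D5 (duration 9.6≤11.4, price 765≤1062, miles earned 4173≥2448, layovers 0≤0).
D3: dominated by D7 (duration 11.0≤17.2, price 429≤587, miles earned 7566≥5131, layovers 0≤1).
D4: not dominated (best price).
D5: not dominated.
D6: dominated by D7 (duration 11.0≤16.9, price 429≤892, miles earned 7566≥6558, layovers 0≤1).
D7: not dominated (best miles earned).
D8: not dominated (best duration).
D9: not dominated.
D10: not dominated.
D11: not dominated.
D12: not dominated.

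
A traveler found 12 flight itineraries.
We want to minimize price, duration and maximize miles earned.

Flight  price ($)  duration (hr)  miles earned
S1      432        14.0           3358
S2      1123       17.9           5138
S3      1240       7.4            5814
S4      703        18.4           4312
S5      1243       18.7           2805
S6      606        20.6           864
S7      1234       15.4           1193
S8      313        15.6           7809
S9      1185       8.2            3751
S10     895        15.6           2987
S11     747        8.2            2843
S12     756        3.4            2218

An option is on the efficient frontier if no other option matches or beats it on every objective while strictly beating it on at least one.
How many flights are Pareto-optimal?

6

S1: not dominated.
S2: dominated by S8 (price 313≤1123, duration 15.6≤17.9, miles earned 7809≥5138).
S3: not dominated.
S4: dominated by S8 (price 313≤703, duration 15.6≤18.4, miles earned 7809≥4312).
S5: dominated by S1 (price 432≤1243, duration 14.0≤18.7, miles earned 3358≥2805).
S6: dominated by S1 (price 432≤606, duration 14.0≤20.6, miles earned 3358≥864).
S7: dominated by S1 (price 432≤1234, duration 14.0≤15.4, miles earned 3358≥1193).
S8: not dominated (best price).
S9: not dominated.
S10: dominated by S1 (price 432≤895, duration 14.0≤15.6, miles earned 3358≥2987).
S11: not dominated.
S12: not dominated (best duration).
Pareto-optimal: S1, S3, S8, S9, S11, S12 → 6.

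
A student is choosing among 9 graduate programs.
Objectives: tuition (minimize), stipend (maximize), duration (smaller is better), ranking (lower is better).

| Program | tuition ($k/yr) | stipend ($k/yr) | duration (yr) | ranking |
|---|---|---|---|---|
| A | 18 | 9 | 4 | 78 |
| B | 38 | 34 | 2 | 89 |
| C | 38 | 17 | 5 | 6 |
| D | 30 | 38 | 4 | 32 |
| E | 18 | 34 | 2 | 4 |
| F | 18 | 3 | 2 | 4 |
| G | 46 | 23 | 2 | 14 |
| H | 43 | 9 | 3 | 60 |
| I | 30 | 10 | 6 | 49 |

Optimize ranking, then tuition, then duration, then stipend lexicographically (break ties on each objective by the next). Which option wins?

E

First minimize ranking: best is 4, kept {E, F}.
Then minimize tuition: best is 18, kept {E, F}.
Then minimize duration: best is 2, kept {E, F}.
Then maximize stipend: best is 34, kept {E}.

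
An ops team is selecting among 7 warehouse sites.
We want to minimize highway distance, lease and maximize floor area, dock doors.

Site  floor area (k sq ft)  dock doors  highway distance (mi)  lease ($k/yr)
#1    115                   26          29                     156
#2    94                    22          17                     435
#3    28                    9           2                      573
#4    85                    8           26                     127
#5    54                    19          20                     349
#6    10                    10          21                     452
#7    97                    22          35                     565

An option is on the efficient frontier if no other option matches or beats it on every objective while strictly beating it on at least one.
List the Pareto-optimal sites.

#1: not dominated (best floor area).
#2: not dominated.
#3: not dominated (best highway distance).
#4: not dominated (best lease).
#5: not dominated.
#6: dominated by #2 (floor area 94≥10, dock doors 22≥10, highway distance 17≤21, lease 435≤452).
#7: dominated by #1 (floor area 115≥97, dock doors 26≥22, highway distance 29≤35, lease 156≤565).

#1, #2, #3, #4, #5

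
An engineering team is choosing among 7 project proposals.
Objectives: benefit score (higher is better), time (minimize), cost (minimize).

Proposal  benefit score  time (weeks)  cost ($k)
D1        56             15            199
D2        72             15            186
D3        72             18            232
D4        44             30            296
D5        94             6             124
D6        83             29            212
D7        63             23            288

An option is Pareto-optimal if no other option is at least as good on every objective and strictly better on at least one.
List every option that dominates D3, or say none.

D2: benefit score 72≥72, time 15≤18, cost 186≤232 — dominates D3.
D5: benefit score 94≥72, time 6≤18, cost 124≤232 — dominates D3.
Others (D1, D4, D6, D7) are each worse than D3 on at least one objective.

D2, D5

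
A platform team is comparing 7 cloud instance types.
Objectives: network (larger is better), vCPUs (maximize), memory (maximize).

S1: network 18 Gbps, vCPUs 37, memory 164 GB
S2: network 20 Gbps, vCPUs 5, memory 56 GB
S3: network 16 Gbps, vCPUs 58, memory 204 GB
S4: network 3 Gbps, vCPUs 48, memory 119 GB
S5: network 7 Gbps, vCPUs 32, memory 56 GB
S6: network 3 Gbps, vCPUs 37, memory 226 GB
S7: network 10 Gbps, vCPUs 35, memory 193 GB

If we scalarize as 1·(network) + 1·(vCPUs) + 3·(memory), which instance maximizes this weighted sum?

S1: 1·18 + 1·37 + 3·164 = 547
S2: 1·20 + 1·5 + 3·56 = 193
S3: 1·16 + 1·58 + 3·204 = 686
S4: 1·3 + 1·48 + 3·119 = 408
S5: 1·7 + 1·32 + 3·56 = 207
S6: 1·3 + 1·37 + 3·226 = 718
S7: 1·10 + 1·35 + 3·193 = 624
Highest: S6 at 718.

S6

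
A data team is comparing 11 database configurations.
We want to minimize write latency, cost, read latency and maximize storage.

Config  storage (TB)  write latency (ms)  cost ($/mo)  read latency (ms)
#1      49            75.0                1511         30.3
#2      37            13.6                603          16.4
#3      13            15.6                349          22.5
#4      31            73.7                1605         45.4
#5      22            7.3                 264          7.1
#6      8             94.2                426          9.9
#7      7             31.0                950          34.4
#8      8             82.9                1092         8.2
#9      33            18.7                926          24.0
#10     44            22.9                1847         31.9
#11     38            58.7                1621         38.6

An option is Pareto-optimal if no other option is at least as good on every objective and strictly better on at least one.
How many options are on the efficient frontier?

5

#1: not dominated (best storage).
#2: not dominated.
#3: dominated by #5 (storage 22≥13, write latency 7.3≤15.6, cost 264≤349, read latency 7.1≤22.5).
#4: dominated by #2 (storage 37≥31, write latency 13.6≤73.7, cost 603≤1605, read latency 16.4≤45.4).
#5: not dominated (best write latency).
#6: dominated by #5 (storage 22≥8, write latency 7.3≤94.2, cost 264≤426, read latency 7.1≤9.9).
#7: dominated by #2 (storage 37≥7, write latency 13.6≤31.0, cost 603≤950, read latency 16.4≤34.4).
#8: dominated by #5 (storage 22≥8, write latency 7.3≤82.9, cost 264≤1092, read latency 7.1≤8.2).
#9: dominated by #2 (storage 37≥33, write latency 13.6≤18.7, cost 603≤926, read latency 16.4≤24.0).
#10: not dominated.
#11: not dominated.
Pareto-optimal: #1, #2, #5, #10, #11 → 5.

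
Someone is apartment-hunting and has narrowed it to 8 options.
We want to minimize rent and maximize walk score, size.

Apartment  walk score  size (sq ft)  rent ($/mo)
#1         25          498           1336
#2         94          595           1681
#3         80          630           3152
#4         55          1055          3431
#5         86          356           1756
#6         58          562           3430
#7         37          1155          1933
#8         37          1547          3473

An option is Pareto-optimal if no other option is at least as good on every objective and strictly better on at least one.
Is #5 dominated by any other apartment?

Yes

#2 vs #5: walk score 94≥86, size 595≥356, rent 1681≤1756 — #2 is at least as good on every objective and strictly better on at least one, so #2 dominates #5.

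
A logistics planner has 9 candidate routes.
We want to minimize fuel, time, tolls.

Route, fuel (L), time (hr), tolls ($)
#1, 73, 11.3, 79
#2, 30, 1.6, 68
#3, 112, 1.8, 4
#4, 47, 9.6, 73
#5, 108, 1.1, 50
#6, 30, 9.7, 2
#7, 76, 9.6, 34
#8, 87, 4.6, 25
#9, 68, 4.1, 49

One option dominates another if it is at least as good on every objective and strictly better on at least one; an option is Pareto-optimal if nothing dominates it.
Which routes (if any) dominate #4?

#2

#2: fuel 30≤47, time 1.6≤9.6, tolls 68≤73 — dominates #4.
Others (#1, #3, #5, #6, #7, #8, #9) are each worse than #4 on at least one objective.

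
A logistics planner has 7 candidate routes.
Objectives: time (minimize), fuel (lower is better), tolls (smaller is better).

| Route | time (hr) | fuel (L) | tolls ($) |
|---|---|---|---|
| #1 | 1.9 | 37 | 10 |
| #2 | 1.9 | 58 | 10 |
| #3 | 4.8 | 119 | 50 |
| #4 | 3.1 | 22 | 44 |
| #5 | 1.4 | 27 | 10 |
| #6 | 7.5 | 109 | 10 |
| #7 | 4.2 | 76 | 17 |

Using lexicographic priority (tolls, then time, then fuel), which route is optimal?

First minimize tolls: best is 10, kept {#1, #2, #5, #6}.
Then minimize time: best is 1.4, kept {#5}.

#5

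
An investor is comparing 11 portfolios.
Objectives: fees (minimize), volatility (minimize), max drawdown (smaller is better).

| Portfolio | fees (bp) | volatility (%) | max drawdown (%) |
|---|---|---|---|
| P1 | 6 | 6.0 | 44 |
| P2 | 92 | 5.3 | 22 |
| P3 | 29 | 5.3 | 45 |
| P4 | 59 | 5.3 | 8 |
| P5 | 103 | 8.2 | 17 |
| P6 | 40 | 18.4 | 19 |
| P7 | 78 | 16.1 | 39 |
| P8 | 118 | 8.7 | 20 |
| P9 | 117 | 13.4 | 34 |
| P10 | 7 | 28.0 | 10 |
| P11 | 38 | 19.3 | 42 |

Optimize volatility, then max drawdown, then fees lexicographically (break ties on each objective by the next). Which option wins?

P4

First minimize volatility: best is 5.3, kept {P2, P3, P4}.
Then minimize max drawdown: best is 8, kept {P4}.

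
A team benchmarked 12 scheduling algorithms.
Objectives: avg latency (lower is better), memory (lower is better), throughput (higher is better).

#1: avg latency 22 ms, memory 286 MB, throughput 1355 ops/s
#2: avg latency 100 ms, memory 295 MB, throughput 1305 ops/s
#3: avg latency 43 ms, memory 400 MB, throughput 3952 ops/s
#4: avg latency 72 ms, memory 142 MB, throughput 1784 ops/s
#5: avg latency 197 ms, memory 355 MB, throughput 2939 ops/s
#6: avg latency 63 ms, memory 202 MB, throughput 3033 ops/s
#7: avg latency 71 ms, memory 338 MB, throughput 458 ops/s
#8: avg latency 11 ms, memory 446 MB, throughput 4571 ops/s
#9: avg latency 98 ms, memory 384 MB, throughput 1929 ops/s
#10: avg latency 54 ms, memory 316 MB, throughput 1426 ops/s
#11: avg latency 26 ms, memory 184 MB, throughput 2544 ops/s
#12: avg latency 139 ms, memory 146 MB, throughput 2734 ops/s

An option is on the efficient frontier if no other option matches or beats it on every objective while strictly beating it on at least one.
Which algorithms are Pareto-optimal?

#1, #3, #4, #6, #8, #11, #12

#1: not dominated.
#2: dominated by #1 (avg latency 22≤100, memory 286≤295, throughput 1355≥1305).
#3: not dominated.
#4: not dominated (best memory).
#5: dominated by #6 (avg latency 63≤197, memory 202≤355, throughput 3033≥2939).
#6: not dominated.
#7: dominated by #1 (avg latency 22≤71, memory 286≤338, throughput 1355≥458).
#8: not dominated (best avg latency).
#9: dominated by #6 (avg latency 63≤98, memory 202≤384, throughput 3033≥1929).
#10: dominated by #11 (avg latency 26≤54, memory 184≤316, throughput 2544≥1426).
#11: not dominated.
#12: not dominated.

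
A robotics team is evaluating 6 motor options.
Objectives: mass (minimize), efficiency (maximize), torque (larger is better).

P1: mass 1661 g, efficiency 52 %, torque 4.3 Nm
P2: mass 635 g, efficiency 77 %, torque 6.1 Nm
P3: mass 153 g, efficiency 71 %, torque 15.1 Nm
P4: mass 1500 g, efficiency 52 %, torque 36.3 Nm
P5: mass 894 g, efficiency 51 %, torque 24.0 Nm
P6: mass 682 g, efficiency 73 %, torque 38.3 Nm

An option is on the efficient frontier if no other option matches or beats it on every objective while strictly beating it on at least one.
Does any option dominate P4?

Yes

P6 vs P4: mass 682≤1500, efficiency 73≥52, torque 38.3≥36.3 — P6 is at least as good on every objective and strictly better on at least one, so P6 dominates P4.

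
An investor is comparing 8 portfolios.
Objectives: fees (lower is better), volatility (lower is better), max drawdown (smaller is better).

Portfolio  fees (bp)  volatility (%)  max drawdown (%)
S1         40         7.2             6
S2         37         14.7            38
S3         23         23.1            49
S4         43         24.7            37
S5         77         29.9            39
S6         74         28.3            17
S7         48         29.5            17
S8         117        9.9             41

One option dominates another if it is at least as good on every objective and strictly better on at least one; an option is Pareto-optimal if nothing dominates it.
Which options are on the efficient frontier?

S1: not dominated (best volatility).
S2: not dominated.
S3: not dominated (best fees).
S4: dominated by S1 (fees 40≤43, volatility 7.2≤24.7, max drawdown 6≤37).
S5: dominated by S1 (fees 40≤77, volatility 7.2≤29.9, max drawdown 6≤39).
S6: dominated by S1 (fees 40≤74, volatility 7.2≤28.3, max drawdown 6≤17).
S7: dominated by S1 (fees 40≤48, volatility 7.2≤29.5, max drawdown 6≤17).
S8: dominated by S1 (fees 40≤117, volatility 7.2≤9.9, max drawdown 6≤41).

S1, S2, S3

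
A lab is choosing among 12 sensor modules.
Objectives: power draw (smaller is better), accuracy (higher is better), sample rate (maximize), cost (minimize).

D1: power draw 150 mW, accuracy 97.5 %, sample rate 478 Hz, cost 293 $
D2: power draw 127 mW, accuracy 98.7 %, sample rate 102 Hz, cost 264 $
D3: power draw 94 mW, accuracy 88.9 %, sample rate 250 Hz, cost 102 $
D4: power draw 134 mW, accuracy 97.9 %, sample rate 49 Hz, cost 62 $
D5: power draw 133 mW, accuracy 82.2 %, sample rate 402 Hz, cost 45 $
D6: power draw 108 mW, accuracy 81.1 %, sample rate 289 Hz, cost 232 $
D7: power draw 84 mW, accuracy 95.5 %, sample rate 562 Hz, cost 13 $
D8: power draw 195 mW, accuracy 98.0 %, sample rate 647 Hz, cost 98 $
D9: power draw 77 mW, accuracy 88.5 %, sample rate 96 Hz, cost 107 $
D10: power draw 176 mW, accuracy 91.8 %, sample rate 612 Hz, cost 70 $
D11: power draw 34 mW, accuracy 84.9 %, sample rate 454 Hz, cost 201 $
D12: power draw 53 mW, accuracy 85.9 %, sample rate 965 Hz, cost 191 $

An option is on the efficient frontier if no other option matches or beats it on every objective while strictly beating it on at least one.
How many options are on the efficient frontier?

D1: not dominated.
D2: not dominated (best accuracy).
D3: dominated by D7 (power draw 84≤94, accuracy 95.5≥88.9, sample rate 562≥250, cost 13≤102).
D4: not dominated.
D5: dominated by D7 (power draw 84≤133, accuracy 95.5≥82.2, sample rate 562≥402, cost 13≤45).
D6: dominated by D7 (power draw 84≤108, accuracy 95.5≥81.1, sample rate 562≥289, cost 13≤232).
D7: not dominated (best cost).
D8: not dominated.
D9: not dominated.
D10: not dominated.
D11: not dominated (best power draw).
D12: not dominated (best sample rate).
Pareto-optimal: D1, D2, D4, D7, D8, D9, D10, D11, D12 → 9.

9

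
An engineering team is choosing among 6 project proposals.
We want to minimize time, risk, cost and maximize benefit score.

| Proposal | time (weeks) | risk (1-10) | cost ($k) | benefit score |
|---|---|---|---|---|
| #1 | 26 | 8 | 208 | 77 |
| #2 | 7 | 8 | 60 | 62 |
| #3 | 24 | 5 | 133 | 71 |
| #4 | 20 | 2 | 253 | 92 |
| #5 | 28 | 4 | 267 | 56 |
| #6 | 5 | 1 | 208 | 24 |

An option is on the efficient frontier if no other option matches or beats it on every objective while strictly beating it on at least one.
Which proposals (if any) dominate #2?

none

#1: worse on time (26 vs 7).
#3: worse on time (24 vs 7).
#4: worse on time (20 vs 7).
#5: worse on time (28 vs 7).
#6: worse on cost (208 vs 60).
No option dominates #2.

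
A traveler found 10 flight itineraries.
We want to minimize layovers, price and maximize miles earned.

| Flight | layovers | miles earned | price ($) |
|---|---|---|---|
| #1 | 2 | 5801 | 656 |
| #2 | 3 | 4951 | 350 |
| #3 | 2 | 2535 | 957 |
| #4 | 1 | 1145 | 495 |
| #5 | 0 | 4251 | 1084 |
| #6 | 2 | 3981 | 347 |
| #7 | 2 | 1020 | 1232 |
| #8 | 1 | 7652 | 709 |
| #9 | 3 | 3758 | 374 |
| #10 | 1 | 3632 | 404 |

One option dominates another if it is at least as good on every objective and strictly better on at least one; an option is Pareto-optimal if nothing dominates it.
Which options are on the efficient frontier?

#1: not dominated.
#2: not dominated.
#3: dominated by #1 (layovers 2≤2, miles earned 5801≥2535, price 656≤957).
#4: dominated by #10 (layovers 1≤1, miles earned 3632≥1145, price 404≤495).
#5: not dominated (best layovers).
#6: not dominated (best price).
#7: dominated by #1 (layovers 2≤2, miles earned 5801≥1020, price 656≤1232).
#8: not dominated (best miles earned).
#9: dominated by #2 (layovers 3≤3, miles earned 4951≥3758, price 350≤374).
#10: not dominated.

#1, #2, #5, #6, #8, #10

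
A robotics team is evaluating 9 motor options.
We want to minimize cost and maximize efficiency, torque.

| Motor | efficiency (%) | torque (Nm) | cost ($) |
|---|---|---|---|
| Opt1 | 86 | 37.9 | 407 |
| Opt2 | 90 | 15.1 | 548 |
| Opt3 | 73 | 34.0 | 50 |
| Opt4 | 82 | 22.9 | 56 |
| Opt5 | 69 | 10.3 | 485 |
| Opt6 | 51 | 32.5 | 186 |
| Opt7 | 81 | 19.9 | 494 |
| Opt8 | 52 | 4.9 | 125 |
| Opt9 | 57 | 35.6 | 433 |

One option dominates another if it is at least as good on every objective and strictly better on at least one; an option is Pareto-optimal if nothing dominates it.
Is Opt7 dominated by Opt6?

No

Opt6 vs Opt7: Opt6 is worse on efficiency (51 vs 81), so it does not dominate Opt7.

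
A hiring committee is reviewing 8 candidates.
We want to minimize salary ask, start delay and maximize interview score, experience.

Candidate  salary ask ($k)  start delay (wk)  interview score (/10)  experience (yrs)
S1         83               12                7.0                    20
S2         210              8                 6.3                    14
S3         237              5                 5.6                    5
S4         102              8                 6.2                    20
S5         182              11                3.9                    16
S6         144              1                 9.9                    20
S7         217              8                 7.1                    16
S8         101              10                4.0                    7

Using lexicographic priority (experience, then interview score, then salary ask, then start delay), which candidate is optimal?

S6

First maximize experience: best is 20, kept {S1, S4, S6}.
Then maximize interview score: best is 9.9, kept {S6}.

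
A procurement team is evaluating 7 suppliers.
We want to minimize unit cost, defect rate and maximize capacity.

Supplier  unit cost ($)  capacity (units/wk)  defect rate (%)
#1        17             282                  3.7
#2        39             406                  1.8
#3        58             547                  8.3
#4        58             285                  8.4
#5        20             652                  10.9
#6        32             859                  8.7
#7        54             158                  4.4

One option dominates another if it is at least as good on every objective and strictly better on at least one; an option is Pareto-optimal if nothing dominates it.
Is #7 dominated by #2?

Yes

#2 vs #7: unit cost 39≤54, capacity 406≥158, defect rate 1.8≤4.4 — #2 is at least as good on every objective with at least one strict improvement.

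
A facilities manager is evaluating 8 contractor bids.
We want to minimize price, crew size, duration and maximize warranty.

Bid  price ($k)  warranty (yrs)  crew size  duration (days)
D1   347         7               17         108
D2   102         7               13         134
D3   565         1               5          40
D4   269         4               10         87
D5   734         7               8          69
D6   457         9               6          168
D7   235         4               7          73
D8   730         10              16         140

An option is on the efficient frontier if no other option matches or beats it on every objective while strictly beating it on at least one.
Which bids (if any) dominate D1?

none

D2: worse on duration (134 vs 108).
D3: worse on price (565 vs 347).
D4: worse on warranty (4 vs 7).
D5: worse on price (734 vs 347).
D6: worse on price (457 vs 347).
D7: worse on warranty (4 vs 7).
D8: worse on price (730 vs 347).
No option dominates D1.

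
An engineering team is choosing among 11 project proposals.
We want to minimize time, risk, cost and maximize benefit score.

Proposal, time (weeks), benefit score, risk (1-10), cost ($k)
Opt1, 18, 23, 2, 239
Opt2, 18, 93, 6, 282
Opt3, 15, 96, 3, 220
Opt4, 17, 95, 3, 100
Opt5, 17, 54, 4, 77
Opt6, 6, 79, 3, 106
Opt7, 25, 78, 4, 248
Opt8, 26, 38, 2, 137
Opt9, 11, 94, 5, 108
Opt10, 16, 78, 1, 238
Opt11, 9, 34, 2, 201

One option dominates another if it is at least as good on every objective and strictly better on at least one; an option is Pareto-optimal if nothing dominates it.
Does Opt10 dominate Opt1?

Opt10 vs Opt1: time 16≤18, benefit score 78≥23, risk 1≤2, cost 238≤239 — Opt10 is at least as good on every objective with at least one strict improvement.

Yes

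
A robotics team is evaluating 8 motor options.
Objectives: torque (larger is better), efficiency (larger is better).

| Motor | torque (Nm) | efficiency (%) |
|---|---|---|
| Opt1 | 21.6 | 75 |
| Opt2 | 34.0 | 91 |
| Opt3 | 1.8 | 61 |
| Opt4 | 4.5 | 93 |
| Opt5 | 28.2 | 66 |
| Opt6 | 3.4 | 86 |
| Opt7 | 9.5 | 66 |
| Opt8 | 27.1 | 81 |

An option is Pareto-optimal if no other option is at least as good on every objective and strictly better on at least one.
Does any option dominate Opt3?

Opt1 vs Opt3: torque 21.6≥1.8, efficiency 75≥61 — Opt1 is at least as good on every objective and strictly better on at least one, so Opt1 dominates Opt3.

Yes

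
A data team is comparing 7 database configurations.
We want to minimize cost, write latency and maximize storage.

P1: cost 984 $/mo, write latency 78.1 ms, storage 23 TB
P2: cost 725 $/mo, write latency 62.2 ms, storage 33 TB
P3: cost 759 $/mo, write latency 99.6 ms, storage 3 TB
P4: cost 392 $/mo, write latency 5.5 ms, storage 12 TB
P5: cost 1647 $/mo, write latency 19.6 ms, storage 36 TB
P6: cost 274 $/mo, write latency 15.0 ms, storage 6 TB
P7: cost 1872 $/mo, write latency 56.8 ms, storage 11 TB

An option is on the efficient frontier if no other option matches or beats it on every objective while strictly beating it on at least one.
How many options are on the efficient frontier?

P1: dominated by P2 (cost 725≤984, write latency 62.2≤78.1, storage 33≥23).
P2: not dominated.
P3: dominated by P2 (cost 725≤759, write latency 62.2≤99.6, storage 33≥3).
P4: not dominated (best write latency).
P5: not dominated (best storage).
P6: not dominated (best cost).
P7: dominated by P4 (cost 392≤1872, write latency 5.5≤56.8, storage 12≥11).
Pareto-optimal: P2, P4, P5, P6 → 4.

4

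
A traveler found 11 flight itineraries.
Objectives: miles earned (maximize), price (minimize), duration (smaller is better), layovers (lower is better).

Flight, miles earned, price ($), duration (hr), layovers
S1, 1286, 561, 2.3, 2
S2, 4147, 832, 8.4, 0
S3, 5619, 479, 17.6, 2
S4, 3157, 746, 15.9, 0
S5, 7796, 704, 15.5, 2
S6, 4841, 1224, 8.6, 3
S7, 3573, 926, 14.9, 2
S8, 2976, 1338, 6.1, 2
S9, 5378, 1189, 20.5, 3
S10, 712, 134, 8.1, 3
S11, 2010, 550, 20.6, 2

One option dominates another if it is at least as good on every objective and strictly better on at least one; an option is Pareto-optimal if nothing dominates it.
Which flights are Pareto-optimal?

S1, S2, S3, S4, S5, S6, S8, S10

S1: not dominated (best duration).
S2: not dominated.
S3: not dominated.
S4: not dominated.
S5: not dominated (best miles earned).
S6: not dominated.
S7: dominated by S2 (miles earned 4147≥3573, price 832≤926, duration 8.4≤14.9, layovers 0≤2).
S8: not dominated.
S9: dominated by S3 (miles earned 5619≥5378, price 479≤1189, duration 17.6≤20.5, layovers 2≤3).
S10: not dominated (best price).
S11: dominated by S3 (miles earned 5619≥2010, price 479≤550, duration 17.6≤20.6, layovers 2≤2).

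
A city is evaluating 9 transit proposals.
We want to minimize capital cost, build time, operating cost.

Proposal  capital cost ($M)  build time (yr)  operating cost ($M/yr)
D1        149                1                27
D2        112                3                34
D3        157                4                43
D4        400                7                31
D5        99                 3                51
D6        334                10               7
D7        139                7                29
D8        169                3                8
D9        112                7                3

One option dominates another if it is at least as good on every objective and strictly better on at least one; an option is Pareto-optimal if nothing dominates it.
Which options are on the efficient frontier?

D1: not dominated (best build time).
D2: not dominated.
D3: dominated by D1 (capital cost 149≤157, build time 1≤4, operating cost 27≤43).
D4: dominated by D1 (capital cost 149≤400, build time 1≤7, operating cost 27≤31).
D5: not dominated (best capital cost).
D6: dominated by D9 (capital cost 112≤334, build time 7≤10, operating cost 3≤7).
D7: dominated by D9 (capital cost 112≤139, build time 7≤7, operating cost 3≤29).
D8: not dominated.
D9: not dominated (best operating cost).

D1, D2, D5, D8, D9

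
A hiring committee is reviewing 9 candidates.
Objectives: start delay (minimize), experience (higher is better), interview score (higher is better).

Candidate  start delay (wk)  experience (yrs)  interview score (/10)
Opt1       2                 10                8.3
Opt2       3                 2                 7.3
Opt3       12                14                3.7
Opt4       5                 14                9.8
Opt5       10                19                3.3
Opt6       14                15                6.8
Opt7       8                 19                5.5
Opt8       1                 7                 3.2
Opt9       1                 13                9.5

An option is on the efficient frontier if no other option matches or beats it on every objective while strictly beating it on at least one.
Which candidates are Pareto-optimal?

Opt1: dominated by Opt9 (start delay 1≤2, experience 13≥10, interview score 9.5≥8.3).
Opt2: dominated by Opt1 (start delay 2≤3, experience 10≥2, interview score 8.3≥7.3).
Opt3: dominated by Opt4 (start delay 5≤12, experience 14≥14, interview score 9.8≥3.7).
Opt4: not dominated (best interview score).
Opt5: dominated by Opt7 (start delay 8≤10, experience 19≥19, interview score 5.5≥3.3).
Opt6: not dominated.
Opt7: not dominated.
Opt8: dominated by Opt9 (start delay 1≤1, experience 13≥7, interview score 9.5≥3.2).
Opt9: not dominated.

Opt4, Opt6, Opt7, Opt9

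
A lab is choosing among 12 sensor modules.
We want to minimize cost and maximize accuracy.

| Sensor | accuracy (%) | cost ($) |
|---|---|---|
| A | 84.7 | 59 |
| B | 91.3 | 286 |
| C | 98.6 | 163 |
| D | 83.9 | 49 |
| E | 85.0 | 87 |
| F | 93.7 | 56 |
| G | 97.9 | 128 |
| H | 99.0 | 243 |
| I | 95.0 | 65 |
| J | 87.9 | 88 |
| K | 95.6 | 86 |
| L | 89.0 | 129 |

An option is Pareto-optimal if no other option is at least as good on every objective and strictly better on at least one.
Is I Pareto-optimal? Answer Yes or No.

Yes

A: worse on accuracy (84.7 vs 95.0).
B: worse on accuracy (91.3 vs 95.0).
C: worse on cost (163 vs 65).
D: worse on accuracy (83.9 vs 95.0).
E: worse on accuracy (85.0 vs 95.0).
F: worse on accuracy (93.7 vs 95.0).
G: worse on cost (128 vs 65).
H: worse on cost (243 vs 65).
J: worse on accuracy (87.9 vs 95.0).
K: worse on cost (86 vs 65).
L: worse on accuracy (89.0 vs 95.0).
No option is at least as good as I on every objective and strictly better on one.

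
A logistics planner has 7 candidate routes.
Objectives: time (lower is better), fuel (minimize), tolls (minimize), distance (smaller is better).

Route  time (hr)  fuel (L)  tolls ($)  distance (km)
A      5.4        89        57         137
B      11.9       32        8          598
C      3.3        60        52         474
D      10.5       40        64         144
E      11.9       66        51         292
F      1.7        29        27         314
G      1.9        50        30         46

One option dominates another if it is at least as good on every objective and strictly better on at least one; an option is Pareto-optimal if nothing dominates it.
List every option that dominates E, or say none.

G

G: time 1.9≤11.9, fuel 50≤66, tolls 30≤51, distance 46≤292 — dominates E.
Others (A, B, C, D, F) are each worse than E on at least one objective.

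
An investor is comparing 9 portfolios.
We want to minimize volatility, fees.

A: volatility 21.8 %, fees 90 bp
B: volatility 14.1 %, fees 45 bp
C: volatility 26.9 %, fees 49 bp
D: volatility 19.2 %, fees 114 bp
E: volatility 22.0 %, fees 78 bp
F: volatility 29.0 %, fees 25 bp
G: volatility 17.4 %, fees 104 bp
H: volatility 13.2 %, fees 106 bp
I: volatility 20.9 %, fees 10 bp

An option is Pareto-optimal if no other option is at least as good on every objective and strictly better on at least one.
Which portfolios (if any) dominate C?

B: volatility 14.1≤26.9, fees 45≤49 — dominates C.
I: volatility 20.9≤26.9, fees 10≤49 — dominates C.
Others (A, D, E, F, G, H) are each worse than C on at least one objective.

B, I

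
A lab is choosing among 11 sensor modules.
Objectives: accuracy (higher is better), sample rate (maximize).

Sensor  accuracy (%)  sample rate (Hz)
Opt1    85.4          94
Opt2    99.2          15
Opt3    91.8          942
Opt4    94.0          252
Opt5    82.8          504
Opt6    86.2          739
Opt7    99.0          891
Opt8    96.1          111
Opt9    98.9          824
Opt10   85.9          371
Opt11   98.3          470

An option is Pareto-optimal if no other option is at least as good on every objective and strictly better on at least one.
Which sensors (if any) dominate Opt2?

Opt1: worse on accuracy (85.4 vs 99.2).
Opt3: worse on accuracy (91.8 vs 99.2).
Opt4: worse on accuracy (94.0 vs 99.2).
Opt5: worse on accuracy (82.8 vs 99.2).
Opt6: worse on accuracy (86.2 vs 99.2).
Opt7: worse on accuracy (99.0 vs 99.2).
Opt8: worse on accuracy (96.1 vs 99.2).
Opt9: worse on accuracy (98.9 vs 99.2).
Opt10: worse on accuracy (85.9 vs 99.2).
Opt11: worse on accuracy (98.3 vs 99.2).
No option dominates Opt2.

none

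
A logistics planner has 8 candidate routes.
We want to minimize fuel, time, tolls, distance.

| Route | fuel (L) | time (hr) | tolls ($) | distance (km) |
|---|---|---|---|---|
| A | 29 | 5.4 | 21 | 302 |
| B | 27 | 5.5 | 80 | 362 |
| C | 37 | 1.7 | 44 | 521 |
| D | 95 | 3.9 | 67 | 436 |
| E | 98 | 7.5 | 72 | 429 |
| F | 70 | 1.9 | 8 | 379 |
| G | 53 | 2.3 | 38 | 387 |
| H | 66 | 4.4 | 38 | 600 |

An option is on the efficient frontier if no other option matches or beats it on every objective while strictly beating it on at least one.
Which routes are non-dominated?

A: not dominated (best distance).
B: not dominated (best fuel).
C: not dominated (best time).
D: dominated by F (fuel 70≤95, time 1.9≤3.9, tolls 8≤67, distance 379≤436).
E: dominated by A (fuel 29≤98, time 5.4≤7.5, tolls 21≤72, distance 302≤429).
F: not dominated (best tolls).
G: not dominated.
H: dominated by G (fuel 53≤66, time 2.3≤4.4, tolls 38≤38, distance 387≤600).

A, B, C, F, G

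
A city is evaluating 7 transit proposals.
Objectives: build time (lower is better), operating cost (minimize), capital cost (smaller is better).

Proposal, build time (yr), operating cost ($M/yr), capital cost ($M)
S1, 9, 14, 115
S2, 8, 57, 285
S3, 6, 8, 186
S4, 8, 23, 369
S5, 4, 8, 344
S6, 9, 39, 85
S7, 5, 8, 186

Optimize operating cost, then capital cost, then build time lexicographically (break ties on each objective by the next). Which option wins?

First minimize operating cost: best is 8, kept {S3, S5, S7}.
Then minimize capital cost: best is 186, kept {S3, S7}.
Then minimize build time: best is 5, kept {S7}.

S7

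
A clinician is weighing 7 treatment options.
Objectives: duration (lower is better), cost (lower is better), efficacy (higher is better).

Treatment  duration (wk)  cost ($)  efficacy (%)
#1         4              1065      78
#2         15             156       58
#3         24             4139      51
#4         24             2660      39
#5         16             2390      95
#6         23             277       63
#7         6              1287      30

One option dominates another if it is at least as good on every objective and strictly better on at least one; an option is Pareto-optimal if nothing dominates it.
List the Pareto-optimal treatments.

#1, #2, #5, #6

#1: not dominated (best duration).
#2: not dominated (best cost).
#3: dominated by #1 (duration 4≤24, cost 1065≤4139, efficacy 78≥51).
#4: dominated by #1 (duration 4≤24, cost 1065≤2660, efficacy 78≥39).
#5: not dominated (best efficacy).
#6: not dominated.
#7: dominated by #1 (duration 4≤6, cost 1065≤1287, efficacy 78≥30).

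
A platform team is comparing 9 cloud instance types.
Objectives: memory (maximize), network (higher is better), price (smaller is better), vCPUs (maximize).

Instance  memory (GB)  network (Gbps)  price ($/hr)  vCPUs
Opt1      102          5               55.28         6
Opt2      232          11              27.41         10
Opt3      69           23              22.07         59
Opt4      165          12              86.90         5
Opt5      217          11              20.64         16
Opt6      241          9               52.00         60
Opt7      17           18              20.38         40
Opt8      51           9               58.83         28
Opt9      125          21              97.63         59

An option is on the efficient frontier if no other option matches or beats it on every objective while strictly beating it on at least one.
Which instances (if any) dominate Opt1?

Opt2: memory 232≥102, network 11≥5, price 27.41≤55.28, vCPUs 10≥6 — dominates Opt1.
Opt5: memory 217≥102, network 11≥5, price 20.64≤55.28, vCPUs 16≥6 — dominates Opt1.
Opt6: memory 241≥102, network 9≥5, price 52.00≤55.28, vCPUs 60≥6 — dominates Opt1.
Others (Opt3, Opt4, Opt7, Opt8, Opt9) are each worse than Opt1 on at least one objective.

Opt2, Opt5, Opt6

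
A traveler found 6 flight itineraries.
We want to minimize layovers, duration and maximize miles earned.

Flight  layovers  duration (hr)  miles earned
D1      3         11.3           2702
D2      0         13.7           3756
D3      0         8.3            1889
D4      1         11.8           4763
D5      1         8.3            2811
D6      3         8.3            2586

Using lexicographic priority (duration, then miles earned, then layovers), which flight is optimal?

First minimize duration: best is 8.3, kept {D3, D5, D6}.
Then maximize miles earned: best is 2811, kept {D5}.

D5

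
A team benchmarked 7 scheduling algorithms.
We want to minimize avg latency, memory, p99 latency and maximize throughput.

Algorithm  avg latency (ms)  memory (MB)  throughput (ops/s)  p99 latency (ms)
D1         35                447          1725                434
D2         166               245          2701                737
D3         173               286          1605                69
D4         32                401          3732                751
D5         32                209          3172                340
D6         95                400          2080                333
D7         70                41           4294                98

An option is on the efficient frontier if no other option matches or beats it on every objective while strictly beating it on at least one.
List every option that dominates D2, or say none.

D5: avg latency 32≤166, memory 209≤245, throughput 3172≥2701, p99 latency 340≤737 — dominates D2.
D7: avg latency 70≤166, memory 41≤245, throughput 4294≥2701, p99 latency 98≤737 — dominates D2.
Others (D1, D3, D4, D6) are each worse than D2 on at least one objective.

D5, D7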